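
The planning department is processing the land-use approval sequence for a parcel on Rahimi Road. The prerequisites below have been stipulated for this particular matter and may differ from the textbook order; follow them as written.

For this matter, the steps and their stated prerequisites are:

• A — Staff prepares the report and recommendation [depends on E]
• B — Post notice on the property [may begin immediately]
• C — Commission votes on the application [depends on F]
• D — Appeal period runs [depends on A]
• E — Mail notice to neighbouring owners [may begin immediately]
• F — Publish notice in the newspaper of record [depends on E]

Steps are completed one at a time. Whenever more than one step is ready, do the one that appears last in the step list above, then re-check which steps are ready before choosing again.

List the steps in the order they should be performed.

E and B have no prerequisites; E is listed later, so E is first.
F and A now also ready, so the ready set is {F, B, A}; F is listed later → F.
C, B and A are all available; C is listed later → C.
Ready: B and A. B is listed later → B.
A is the only step now ready → A.
D needed A, now all done → D.

E, F, C, B, A, D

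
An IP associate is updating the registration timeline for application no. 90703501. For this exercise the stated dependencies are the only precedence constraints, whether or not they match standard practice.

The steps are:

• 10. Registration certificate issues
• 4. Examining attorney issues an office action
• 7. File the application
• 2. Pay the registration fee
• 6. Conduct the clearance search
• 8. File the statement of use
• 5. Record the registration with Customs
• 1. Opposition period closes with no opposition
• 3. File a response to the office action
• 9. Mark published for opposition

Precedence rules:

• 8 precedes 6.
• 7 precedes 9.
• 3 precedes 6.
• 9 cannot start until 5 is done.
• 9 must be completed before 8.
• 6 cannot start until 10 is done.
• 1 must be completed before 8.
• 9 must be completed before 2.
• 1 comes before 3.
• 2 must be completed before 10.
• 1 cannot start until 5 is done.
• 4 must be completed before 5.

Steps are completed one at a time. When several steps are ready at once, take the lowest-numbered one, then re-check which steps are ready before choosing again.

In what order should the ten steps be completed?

4 5 1 3 7 9 2 8 10 6

4 and 7 have no prerequisites; 4 has the earlier label, so 4 is first.
Ready: 5 and 7. 5 has the earlier label → 5.
Now 1 and 7 have their prerequisites met. 1 has the earlier label, so 1 next.
3 and 7 are both available; 3 has the earlier label → 3.
Next only 7 has its prerequisites met → 7.
That leaves 9 as the only ready step → 9.
Ready: 2 and 8. 2 has the earlier label → 2.
8 and 10 are both available; 8 has the earlier label → 8.
That leaves 10 as the only ready step → 10.
Next only 6 has its prerequisites met → 6.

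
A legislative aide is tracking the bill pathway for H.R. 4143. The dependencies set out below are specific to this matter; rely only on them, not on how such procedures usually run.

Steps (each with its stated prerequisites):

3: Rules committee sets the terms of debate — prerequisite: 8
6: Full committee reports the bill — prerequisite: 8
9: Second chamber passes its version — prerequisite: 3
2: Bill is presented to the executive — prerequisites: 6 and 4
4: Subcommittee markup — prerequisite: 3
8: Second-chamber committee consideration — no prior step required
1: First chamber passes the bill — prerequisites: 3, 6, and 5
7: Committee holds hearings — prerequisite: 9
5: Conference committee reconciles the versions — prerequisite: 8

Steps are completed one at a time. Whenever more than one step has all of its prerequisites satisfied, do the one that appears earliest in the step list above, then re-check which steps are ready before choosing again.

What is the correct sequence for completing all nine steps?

8 3 6 9 4 2 7 5 1

8 is the only step with nothing outstanding, so it goes first.
Ready: 3, 6 and 5. 3 is listed earlier → 3.
Now 6, 9, 4 and 5 have their prerequisites met. 6 is listed earlier, so 6 next.
Now 9, 4 and 5 have their prerequisites met. 9 is listed earlier, so 9 next.
7 now also ready, so the ready set is {4, 7, 5}; 4 is listed earlier → 4.
Now 2, 7 and 5 have their prerequisites met. 2 is listed earlier, so 2 next.
Now 7 and 5 have their prerequisites met. 7 is listed earlier, so 7 next.
That leaves 5 as the only ready step → 5.
That leaves 1 as the only ready step → 1.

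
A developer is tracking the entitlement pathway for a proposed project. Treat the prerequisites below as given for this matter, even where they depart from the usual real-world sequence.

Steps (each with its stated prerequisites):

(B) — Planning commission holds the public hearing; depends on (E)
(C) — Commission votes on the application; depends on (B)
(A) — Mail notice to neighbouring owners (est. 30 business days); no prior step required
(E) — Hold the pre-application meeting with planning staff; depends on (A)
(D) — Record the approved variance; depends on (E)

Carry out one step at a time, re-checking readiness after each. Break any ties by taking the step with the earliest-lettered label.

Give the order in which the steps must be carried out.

(A) (E) (B) (C) (D)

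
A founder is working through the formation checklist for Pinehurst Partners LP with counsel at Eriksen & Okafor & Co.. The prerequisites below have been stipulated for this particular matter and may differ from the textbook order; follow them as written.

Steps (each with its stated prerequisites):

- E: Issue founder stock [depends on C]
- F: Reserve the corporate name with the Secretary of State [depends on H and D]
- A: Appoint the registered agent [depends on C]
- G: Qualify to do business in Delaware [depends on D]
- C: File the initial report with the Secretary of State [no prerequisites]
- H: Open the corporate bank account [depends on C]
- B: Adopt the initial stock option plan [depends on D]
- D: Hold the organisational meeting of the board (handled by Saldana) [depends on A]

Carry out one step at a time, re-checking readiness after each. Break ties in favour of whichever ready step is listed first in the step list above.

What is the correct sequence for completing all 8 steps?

Only C has no prerequisites, so it is first.
Ready: E, A and H. E is listed earlier → E.
A and H are both available; A is listed earlier → A.
Ready: H and D. H is listed earlier → H.
D is the only step now ready → D.
Ready: F, G and B. F is listed earlier → F.
Ready: G and B. G is listed earlier → G.
B is the only step now ready → B.

C E A H D F G B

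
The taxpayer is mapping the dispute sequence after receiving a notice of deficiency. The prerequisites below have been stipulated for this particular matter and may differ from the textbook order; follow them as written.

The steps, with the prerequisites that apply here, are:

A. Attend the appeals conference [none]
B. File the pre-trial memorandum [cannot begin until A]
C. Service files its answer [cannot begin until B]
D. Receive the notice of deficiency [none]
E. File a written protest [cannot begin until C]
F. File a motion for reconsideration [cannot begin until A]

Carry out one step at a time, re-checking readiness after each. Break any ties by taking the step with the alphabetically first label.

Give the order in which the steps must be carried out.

A, B, C, D, E, F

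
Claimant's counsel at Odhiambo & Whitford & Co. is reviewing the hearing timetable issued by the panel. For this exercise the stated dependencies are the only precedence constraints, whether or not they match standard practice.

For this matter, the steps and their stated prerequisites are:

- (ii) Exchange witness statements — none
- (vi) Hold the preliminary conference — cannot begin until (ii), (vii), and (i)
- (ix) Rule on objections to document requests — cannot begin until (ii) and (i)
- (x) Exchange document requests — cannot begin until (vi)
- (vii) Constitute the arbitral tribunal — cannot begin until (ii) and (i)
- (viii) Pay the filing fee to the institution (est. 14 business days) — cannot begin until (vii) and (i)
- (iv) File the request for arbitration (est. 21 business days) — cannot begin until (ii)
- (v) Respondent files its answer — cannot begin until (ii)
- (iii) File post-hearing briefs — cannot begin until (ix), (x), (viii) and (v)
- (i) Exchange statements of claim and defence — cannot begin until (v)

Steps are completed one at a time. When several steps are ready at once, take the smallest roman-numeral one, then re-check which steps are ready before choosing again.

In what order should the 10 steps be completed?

(ii), (iv), (v), (i), (vii), (vi), (viii), (ix), (x), (iii)

(ii) has no prerequisites → (ii) first.
(iv) and (v) are both available; (iv) has the earlier label → (iv).
That leaves (v) as the only ready step → (v).
(i) needed (v), now all done → (i).
Now (vii) and (ix) have their prerequisites met. (vii) has the earlier label, so (vii) next.
Now (vi), (viii) and (ix) have their prerequisites met. (vi) has the earlier label, so (vi) next.
(x) now also ready, so the ready set is {(viii), (ix), (x)}; (viii) has the earlier label → (viii).
(ix) and (x) are both available; (ix) has the earlier label → (ix).
(x) is the only step now ready → (x).
(iii) needed (v), (viii), (ix) and (x), now all done → (iii).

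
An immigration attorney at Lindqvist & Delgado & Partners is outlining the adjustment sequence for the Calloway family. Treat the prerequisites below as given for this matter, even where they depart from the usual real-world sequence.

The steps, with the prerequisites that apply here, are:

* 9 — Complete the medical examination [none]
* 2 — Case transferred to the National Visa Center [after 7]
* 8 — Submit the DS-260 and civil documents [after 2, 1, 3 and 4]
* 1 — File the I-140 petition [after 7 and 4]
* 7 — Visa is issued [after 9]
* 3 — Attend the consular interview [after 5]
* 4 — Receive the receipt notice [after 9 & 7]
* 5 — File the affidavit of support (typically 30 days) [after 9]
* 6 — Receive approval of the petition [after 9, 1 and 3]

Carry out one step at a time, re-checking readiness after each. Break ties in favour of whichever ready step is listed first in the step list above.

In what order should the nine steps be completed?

9, 7, 2, 4, 1, 5, 3, 8, 6

9 has no prerequisites → 9 first.
7 and 5 are both available; 7 is listed earlier → 7.
Ready: 2, 4 and 5. 2 is listed earlier → 2.
4 and 5 are both available; 4 is listed earlier → 4.
Ready: 1 and 5. 1 is listed earlier → 1.
5 is the only step now ready → 5.
3 needed 5, now all done → 3.
Now 8 and 6 have their prerequisites met. 8 is listed earlier, so 8 next.
6 needed 9, 1 and 3, now all done → 6.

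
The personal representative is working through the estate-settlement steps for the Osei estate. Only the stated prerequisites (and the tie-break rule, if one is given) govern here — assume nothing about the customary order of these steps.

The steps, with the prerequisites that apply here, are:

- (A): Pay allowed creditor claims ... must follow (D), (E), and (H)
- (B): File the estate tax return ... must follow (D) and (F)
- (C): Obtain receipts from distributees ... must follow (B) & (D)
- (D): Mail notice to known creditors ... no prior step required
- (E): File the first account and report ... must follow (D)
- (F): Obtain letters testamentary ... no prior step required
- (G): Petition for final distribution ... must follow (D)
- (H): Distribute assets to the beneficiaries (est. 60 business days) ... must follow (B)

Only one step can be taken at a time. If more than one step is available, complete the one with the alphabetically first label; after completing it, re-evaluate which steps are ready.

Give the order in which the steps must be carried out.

(D), (E), (F), (B), (C), (G), (H), (A)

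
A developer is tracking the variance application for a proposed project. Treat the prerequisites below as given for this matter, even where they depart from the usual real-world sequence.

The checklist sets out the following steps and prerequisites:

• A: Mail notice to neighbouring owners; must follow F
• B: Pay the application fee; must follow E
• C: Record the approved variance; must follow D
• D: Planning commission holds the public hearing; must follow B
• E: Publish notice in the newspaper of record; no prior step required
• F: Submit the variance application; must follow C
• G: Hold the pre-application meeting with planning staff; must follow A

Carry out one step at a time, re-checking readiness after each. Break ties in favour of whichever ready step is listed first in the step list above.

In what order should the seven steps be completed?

E, B, D, C, F, A, G

E has no prerequisites → E first.
That leaves B as the only ready step → B.
D needed B, now all done → D.
C needed D, now all done → C.
Next only F has its prerequisites met → F.
That leaves A as the only ready step → A.
G is the only step now ready → G.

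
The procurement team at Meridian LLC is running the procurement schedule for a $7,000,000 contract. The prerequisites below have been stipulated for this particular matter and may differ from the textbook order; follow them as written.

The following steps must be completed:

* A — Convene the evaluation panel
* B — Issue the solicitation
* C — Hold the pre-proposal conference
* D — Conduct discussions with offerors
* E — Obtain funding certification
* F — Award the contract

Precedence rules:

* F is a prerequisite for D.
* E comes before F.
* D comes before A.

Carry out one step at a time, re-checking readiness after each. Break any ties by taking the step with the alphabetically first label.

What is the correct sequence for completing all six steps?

Nothing is required for B, C and E. B has the earlier label → B first.
Ready: C and E. C has the earlier label → C.
Next only E has its prerequisites met → E.
F needed E, now all done → F.
D needed F, now all done → D.
A is the only step now ready → A.

B → C → E → F → D → A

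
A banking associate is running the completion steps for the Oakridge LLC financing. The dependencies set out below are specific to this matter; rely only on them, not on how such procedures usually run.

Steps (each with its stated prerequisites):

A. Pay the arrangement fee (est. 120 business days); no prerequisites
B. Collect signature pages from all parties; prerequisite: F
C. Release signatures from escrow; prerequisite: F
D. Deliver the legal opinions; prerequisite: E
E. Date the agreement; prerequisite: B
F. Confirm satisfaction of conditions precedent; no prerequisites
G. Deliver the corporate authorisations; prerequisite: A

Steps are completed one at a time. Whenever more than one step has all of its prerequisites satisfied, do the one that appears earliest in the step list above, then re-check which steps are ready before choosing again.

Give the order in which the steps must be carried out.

A and F have no prerequisites; A is listed earlier, so A is first.
Now F and G have their prerequisites met. F is listed earlier, so F next.
B, C and G are all available; B is listed earlier → B.
E now also ready, so the ready set is {C, E, G}; C is listed earlier → C.
Ready: E and G. E is listed earlier → E.
Now D and G have their prerequisites met. D is listed earlier, so D next.
That leaves G as the only ready step → G.

A, F, B, C, E, D, G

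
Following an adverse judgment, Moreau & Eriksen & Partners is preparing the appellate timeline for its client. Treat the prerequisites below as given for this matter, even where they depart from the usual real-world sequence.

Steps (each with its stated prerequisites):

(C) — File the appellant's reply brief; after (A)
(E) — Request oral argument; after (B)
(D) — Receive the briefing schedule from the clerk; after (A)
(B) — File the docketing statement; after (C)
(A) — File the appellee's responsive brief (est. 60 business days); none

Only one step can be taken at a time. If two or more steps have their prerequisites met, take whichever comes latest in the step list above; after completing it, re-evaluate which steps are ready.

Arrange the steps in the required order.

(A) → (D) → (C) → (B) → (E)

(A) is the only step with nothing outstanding, so it goes first.
Now (D) and (C) have their prerequisites met. (D) is listed later, so (D) next.
Next only (C) has its prerequisites met → (C).
(B) is the only step now ready → (B).
That leaves (E) as the only ready step → (E).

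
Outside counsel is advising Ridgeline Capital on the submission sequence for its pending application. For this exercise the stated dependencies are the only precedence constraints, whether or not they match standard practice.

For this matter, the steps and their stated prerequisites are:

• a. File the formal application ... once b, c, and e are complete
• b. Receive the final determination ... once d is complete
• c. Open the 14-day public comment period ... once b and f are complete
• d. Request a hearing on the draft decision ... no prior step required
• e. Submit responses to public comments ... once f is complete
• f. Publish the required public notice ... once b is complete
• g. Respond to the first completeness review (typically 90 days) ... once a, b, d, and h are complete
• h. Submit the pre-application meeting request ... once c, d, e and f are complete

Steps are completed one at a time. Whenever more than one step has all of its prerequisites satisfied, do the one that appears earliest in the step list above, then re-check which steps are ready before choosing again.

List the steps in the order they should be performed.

d has no prerequisites → d first.
Next only b has its prerequisites met → b.
f needed b, now all done → f.
c and e are both available; c is listed earlier → c.
e needed f, now all done → e.
a and h are both available; a is listed earlier → a.
That leaves h as the only ready step → h.
That leaves g as the only ready step → g.

d, b, f, c, e, a, h, g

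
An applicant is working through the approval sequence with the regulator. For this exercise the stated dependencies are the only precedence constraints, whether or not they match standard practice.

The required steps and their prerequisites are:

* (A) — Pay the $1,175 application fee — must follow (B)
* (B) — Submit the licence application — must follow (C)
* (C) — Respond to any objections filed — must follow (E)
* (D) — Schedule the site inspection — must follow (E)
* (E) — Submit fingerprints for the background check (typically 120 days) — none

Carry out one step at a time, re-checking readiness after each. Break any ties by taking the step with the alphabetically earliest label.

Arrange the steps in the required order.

(E), (C), (B), (A), (D)

(E) is the only step with nothing outstanding, so it goes first.
(C) and (D) are both available; (C) has the earlier label → (C).
Now (B) and (D) have their prerequisites met. (B) has the earlier label, so (B) next.
(A) now also ready, so the ready set is {(A), (D)}; (A) has the earlier label → (A).
That leaves (D) as the only ready step → (D).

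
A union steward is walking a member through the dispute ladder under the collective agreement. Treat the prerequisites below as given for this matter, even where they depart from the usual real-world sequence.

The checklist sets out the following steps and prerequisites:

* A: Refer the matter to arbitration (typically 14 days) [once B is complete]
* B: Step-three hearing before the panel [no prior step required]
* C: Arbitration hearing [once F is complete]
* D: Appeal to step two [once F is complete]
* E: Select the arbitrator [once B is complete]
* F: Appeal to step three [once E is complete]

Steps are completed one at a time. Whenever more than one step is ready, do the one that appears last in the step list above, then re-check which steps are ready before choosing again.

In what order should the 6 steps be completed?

B is the only step with nothing outstanding, so it goes first.
Ready: E and A. E is listed later → E.
Ready: F and A. F is listed later → F.
Now D, C and A have their prerequisites met. D is listed later, so D next.
Ready: C and A. C is listed later → C.
A needed B, now all done → A.

B → E → F → D → C → A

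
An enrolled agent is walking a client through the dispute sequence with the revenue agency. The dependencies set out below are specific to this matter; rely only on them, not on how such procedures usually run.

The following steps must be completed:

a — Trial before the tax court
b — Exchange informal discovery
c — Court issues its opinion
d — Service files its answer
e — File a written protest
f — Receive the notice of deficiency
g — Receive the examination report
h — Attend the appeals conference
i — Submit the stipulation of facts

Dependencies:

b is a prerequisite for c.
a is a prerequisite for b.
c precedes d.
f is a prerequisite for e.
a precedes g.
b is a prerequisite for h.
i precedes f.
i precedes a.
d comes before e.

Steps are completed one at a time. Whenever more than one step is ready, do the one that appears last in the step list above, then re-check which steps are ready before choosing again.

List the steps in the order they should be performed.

i → f → a → g → b → h → c → d → e

i has no prerequisites → i first.
f and a are both available; f is listed later → f.
a is the only step now ready → a.
Ready: g and b. g is listed later → g.
Next only b has its prerequisites met → b.
h and c are both available; h is listed later → h.
c needed b, now all done → c.
That leaves d as the only ready step → d.
That leaves e as the only ready step → e.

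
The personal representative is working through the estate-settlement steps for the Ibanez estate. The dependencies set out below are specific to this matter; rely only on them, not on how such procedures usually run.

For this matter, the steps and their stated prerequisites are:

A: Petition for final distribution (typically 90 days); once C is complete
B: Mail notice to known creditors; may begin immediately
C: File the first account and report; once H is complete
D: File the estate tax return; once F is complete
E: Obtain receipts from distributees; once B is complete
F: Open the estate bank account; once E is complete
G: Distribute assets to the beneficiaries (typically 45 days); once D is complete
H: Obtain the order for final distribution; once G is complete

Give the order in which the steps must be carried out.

B E F D G H C A

B has no prerequisites → B first.
E is the only step now ready → E.
Next only F has its prerequisites met → F.
D is the only step now ready → D.
G needed D, now all done → G.
H needed G, now all done → H.
C is the only step now ready → C.
That leaves A as the only ready step → A.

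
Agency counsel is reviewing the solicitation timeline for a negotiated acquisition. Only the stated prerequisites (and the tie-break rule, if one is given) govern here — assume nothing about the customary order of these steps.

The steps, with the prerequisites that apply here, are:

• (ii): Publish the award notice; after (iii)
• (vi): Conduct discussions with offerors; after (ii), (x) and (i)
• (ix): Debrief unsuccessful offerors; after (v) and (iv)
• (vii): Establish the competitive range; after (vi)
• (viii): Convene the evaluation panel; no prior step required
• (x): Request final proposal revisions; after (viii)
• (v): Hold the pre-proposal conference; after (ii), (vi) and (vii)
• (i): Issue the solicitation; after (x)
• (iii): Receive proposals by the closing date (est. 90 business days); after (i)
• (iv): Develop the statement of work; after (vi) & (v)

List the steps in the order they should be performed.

(viii), (x), (i), (iii), (ii), (vi), (vii), (v), (iv), (ix)

(viii) has no prerequisites → (viii) first.
(x) needed (viii), now all done → (x).
(i) needed (x), now all done → (i).
That leaves (iii) as the only ready step → (iii).
(ii) needed (iii), now all done → (ii).
(vi) is the only step now ready → (vi).
Next only (vii) has its prerequisites met → (vii).
(v) needed (ii), (vi) and (vii), now all done → (v).
That leaves (iv) as the only ready step → (iv).
(ix) is the only step now ready → (ix).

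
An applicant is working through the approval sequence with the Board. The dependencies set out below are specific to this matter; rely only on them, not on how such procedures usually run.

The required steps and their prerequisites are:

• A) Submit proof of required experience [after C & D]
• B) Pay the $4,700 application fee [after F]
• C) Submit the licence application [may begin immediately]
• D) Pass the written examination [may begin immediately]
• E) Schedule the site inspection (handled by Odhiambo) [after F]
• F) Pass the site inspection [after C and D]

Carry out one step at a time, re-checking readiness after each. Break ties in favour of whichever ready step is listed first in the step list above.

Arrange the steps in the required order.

C D A F B E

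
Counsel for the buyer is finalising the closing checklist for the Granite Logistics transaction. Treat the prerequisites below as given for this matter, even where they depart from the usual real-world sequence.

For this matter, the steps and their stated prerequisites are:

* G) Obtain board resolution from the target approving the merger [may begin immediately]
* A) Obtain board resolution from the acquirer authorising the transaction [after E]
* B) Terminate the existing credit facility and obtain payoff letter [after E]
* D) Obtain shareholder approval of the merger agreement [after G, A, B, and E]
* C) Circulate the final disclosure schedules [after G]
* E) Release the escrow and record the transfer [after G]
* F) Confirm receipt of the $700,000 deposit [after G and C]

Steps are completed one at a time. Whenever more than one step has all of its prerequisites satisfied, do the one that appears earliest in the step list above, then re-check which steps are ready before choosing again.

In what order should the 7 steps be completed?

G, C, E, A, B, D, F

Only G has no prerequisites, so it is first.
Now C and E have their prerequisites met. C is listed earlier, so C next.
F now also ready, so the ready set is {E, F}; E is listed earlier → E.
A, B and F are all available; A is listed earlier → A.
Now B and F have their prerequisites met. B is listed earlier, so B next.
D now also ready, so the ready set is {D, F}; D is listed earlier → D.
F needed G and C, now all done → F.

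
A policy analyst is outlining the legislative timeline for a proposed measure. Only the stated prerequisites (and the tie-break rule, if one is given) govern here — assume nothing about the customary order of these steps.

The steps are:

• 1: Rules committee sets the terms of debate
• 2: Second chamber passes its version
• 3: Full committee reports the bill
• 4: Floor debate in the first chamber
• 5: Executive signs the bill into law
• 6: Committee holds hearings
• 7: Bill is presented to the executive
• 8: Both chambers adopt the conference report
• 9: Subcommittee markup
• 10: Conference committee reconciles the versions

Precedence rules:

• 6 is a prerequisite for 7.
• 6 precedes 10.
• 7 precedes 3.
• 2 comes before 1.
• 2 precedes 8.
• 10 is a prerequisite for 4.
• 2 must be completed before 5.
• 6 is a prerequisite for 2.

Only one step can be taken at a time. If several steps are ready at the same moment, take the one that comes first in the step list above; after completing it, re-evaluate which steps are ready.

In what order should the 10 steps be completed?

Nothing is required for 6 and 9. 6 is listed earlier → 6 first.
2, 7 and 10 now also ready, so the ready set is {2, 7, 9, 10}; 2 is listed earlier → 2.
Now 1, 5, 7, 8, 9 and 10 have their prerequisites met. 1 is listed earlier, so 1 next.
5, 7, 8, 9 and 10 are all available; 5 is listed earlier → 5.
7, 8, 9 and 10 are all available; 7 is listed earlier → 7.
Now 3, 8, 9 and 10 have their prerequisites met. 3 is listed earlier, so 3 next.
8, 9 and 10 are all available; 8 is listed earlier → 8.
9 and 10 are both available; 9 is listed earlier → 9.
That leaves 10 as the only ready step → 10.
4 is the only step now ready → 4.

6 → 2 → 1 → 5 → 7 → 3 → 8 → 9 → 10 → 4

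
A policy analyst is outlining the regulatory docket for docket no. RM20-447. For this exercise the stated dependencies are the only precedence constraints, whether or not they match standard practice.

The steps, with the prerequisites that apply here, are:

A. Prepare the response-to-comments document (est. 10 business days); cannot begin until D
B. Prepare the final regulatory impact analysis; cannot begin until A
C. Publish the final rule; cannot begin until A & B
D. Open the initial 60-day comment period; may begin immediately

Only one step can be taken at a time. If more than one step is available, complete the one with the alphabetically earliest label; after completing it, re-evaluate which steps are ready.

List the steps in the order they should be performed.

Only D has no prerequisites, so it is first.
A is the only step now ready → A.
B needed A, now all done → B.
C needed A and B, now all done → C.

D → A → B → C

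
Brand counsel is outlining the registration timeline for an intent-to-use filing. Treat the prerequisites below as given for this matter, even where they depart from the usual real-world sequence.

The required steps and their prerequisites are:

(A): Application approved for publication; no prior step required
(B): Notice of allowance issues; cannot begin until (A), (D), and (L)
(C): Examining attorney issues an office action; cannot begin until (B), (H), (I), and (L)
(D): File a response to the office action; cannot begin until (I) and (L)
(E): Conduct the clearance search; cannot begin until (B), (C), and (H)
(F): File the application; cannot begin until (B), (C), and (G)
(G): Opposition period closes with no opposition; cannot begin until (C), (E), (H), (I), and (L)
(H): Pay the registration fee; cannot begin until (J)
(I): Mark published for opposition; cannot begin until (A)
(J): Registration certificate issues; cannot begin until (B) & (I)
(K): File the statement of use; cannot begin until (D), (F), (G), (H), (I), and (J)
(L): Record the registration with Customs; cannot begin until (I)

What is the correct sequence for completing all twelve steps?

(A), (I), (L), (D), (B), (J), (H), (C), (E), (G), (F), (K)

(A) is the only step with nothing outstanding, so it goes first.
Next only (I) has its prerequisites met → (I).
Next only (L) has its prerequisites met → (L).
(D) needed (I) and (L), now all done → (D).
(B) needed (A), (D) and (L), now all done → (B).
(J) needed (B) and (I), now all done → (J).
(H) needed (J), now all done → (H).
(C) needed (B), (H), (I) and (L), now all done → (C).
That leaves (E) as the only ready step → (E).
(G) is the only step now ready → (G).
(F) is the only step now ready → (F).
(K) is the only step now ready → (K).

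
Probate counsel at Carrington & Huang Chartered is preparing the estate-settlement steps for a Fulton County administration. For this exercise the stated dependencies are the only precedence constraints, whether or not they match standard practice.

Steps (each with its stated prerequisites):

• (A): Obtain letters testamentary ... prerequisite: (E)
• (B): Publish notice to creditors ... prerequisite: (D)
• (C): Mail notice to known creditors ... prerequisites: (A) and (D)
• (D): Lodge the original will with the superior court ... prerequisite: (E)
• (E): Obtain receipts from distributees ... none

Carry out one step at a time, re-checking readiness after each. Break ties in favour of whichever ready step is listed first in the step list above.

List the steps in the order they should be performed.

(E) → (A) → (D) → (B) → (C)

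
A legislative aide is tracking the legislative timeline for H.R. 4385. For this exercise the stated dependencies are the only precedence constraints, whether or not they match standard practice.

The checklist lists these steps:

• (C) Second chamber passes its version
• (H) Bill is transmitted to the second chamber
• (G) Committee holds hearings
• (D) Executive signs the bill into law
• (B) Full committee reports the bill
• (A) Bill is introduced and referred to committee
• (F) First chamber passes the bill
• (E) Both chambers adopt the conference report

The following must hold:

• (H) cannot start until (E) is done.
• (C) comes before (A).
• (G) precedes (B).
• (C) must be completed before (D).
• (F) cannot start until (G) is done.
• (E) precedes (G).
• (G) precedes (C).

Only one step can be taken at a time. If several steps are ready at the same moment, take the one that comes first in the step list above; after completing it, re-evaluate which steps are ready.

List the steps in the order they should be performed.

Only (E) has no prerequisites, so it is first.
Ready: (H) and (G). (H) is listed earlier → (H).
(G) needed (E), now all done → (G).
(C), (B) and (F) are all available; (C) is listed earlier → (C).
(D) and (A) now also ready, so the ready set is {(D), (B), (A), (F)}; (D) is listed earlier → (D).
(B), (A) and (F) are all available; (B) is listed earlier → (B).
Ready: (A) and (F). (A) is listed earlier → (A).
That leaves (F) as the only ready step → (F).

(E), (H), (G), (C), (D), (B), (A), (F)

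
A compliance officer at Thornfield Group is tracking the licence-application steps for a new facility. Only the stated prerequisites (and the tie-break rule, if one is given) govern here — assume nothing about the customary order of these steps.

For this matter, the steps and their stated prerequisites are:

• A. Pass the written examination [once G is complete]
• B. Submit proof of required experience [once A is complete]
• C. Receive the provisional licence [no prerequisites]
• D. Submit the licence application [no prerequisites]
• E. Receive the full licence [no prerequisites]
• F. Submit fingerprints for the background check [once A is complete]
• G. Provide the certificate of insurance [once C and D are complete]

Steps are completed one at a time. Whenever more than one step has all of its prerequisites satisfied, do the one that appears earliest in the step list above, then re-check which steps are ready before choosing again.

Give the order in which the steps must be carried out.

C D E G A B F

Nothing is required for C, D and E. C is listed earlier → C first.
Ready: D and E. D is listed earlier → D.
G now also ready, so the ready set is {E, G}; E is listed earlier → E.
That leaves G as the only ready step → G.
Next only A has its prerequisites met → A.
Now B and F have their prerequisites met. B is listed earlier, so B next.
F is the only step now ready → F.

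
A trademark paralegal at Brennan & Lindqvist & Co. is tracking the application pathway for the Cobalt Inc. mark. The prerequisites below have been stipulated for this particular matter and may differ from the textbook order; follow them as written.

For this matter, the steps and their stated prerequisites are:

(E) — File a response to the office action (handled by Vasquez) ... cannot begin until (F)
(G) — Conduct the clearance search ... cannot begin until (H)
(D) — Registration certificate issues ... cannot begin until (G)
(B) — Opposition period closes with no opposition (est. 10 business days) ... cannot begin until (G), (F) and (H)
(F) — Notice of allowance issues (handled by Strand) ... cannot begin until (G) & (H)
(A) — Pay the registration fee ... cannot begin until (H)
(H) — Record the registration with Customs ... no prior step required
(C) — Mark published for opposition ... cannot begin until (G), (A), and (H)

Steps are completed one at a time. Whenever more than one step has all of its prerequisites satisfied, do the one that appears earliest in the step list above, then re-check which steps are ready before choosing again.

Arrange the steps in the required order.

(H) has no prerequisites → (H) first.
(G) and (A) are both available; (G) is listed earlier → (G).
Ready: (D), (F) and (A). (D) is listed earlier → (D).
Ready: (F) and (A). (F) is listed earlier → (F).
(E) and (B) now also ready, so the ready set is {(E), (B), (A)}; (E) is listed earlier → (E).
Now (B) and (A) have their prerequisites met. (B) is listed earlier, so (B) next.
(A) needed (H), now all done → (A).
That leaves (C) as the only ready step → (C).

(H) → (G) → (D) → (F) → (E) → (B) → (A) → (C)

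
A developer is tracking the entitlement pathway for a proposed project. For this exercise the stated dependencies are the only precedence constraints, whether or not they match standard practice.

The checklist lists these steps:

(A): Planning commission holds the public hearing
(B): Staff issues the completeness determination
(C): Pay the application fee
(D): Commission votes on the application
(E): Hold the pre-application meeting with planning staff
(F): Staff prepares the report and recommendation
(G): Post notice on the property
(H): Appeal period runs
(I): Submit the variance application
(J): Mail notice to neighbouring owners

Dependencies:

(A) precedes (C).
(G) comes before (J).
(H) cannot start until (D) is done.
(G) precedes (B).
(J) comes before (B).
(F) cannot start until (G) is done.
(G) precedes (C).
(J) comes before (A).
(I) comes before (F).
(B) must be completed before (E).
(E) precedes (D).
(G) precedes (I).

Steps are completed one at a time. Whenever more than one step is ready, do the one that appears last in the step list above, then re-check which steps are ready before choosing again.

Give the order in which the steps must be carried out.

(G) has no prerequisites → (G) first.
Now (J) and (I) have their prerequisites met. (J) is listed later, so (J) next.
(I), (B) and (A) are all available; (I) is listed later → (I).
Ready: (F), (B) and (A). (F) is listed later → (F).
(B) and (A) are both available; (B) is listed later → (B).
(E) now also ready, so the ready set is {(E), (A)}; (E) is listed later → (E).
(D) now also ready, so the ready set is {(D), (A)}; (D) is listed later → (D).
(H) and (A) are both available; (H) is listed later → (H).
(A) needed (J), now all done → (A).
(C) needed (G) and (A), now all done → (C).

(G), (J), (I), (F), (B), (E), (D), (H), (A), (C)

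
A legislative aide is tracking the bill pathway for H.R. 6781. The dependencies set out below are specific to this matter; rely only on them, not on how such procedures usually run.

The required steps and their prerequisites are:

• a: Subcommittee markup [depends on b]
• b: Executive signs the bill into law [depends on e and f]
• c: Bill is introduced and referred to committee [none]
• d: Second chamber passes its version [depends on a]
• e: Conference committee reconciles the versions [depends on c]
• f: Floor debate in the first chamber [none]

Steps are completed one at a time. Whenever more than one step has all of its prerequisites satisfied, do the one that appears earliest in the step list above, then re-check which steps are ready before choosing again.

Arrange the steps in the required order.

c and f have no prerequisites; c is listed earlier, so c is first.
Ready: e and f. e is listed earlier → e.
Next only f has its prerequisites met → f.
Next only b has its prerequisites met → b.
That leaves a as the only ready step → a.
d needed a, now all done → d.

c → e → f → b → a → d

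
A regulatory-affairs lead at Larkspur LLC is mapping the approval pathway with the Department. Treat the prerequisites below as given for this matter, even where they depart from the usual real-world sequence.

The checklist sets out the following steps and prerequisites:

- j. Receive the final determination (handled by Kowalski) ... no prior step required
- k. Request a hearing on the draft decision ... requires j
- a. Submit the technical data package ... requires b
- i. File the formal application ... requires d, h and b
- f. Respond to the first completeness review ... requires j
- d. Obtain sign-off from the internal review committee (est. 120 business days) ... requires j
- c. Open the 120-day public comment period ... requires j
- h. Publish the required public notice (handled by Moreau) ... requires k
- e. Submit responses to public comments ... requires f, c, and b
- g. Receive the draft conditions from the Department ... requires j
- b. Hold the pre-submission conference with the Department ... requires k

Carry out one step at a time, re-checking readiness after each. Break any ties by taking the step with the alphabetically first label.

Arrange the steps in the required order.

j, c, d, f, g, k, b, a, e, h, i

j has no prerequisites → j first.
Ready: c, d, f, g and k. c has the earlier label → c.
d, f, g and k are all available; d has the earlier label → d.
Ready: f, g and k. f has the earlier label → f.
Ready: g and k. g has the earlier label → g.
k needed j, now all done → k.
b and h are both available; b has the earlier label → b.
a, e and h are all available; a has the earlier label → a.
e and h are both available; e has the earlier label → e.
h is the only step now ready → h.
That leaves i as the only ready step → i.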